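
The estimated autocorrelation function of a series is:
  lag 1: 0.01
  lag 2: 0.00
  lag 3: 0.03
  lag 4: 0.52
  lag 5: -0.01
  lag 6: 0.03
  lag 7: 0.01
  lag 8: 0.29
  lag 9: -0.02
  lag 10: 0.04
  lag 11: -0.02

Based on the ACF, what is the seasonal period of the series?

The largest autocorrelation is r_4 = 0.52, with a weaker echo at lag 8 (0.29); the remaining lags stay at or below 0.04.
The dominant spike at lag 4 indicates a seasonal period of 4.

4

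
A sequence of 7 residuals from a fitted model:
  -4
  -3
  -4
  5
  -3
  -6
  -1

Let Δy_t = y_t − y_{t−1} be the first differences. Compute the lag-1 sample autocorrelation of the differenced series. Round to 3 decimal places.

-0.400

First differences Δy: 1, -1, 9, -8, -3, 5
Mean of differences = 0.5000
Numerator Σ(Δy_t−Δȳ)(Δy_{t+1}−Δȳ) = -71.7500
Denominator Σ(Δy_t−Δȳ)² = 179.5000
r_1(Δy) = -71.7500 / 179.5000 = -0.400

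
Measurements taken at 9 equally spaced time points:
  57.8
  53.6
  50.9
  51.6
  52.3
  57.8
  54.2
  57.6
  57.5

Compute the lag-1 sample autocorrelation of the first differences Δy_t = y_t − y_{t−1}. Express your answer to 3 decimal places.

-0.229

First differences Δy: -4.2, -2.7, 0.7, 0.7, 5.5, -3.6, 3.4, -0.1
Mean of differences = -0.0375
Numerator Σ(Δy_t−Δȳ)(Δy_{t+1}−Δȳ) = -18.4414
Denominator Σ(Δy_t−Δȳ)² = 80.6788
r_1(Δy) = -18.4414 / 80.6788 = -0.229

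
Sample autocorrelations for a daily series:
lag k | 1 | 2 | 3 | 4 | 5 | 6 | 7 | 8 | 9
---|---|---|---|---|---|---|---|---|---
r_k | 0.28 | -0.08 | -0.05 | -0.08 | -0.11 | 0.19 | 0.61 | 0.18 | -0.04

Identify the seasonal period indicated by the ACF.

7

The largest autocorrelation is r_7 = 0.61; the remaining lags stay at or below 0.28.
The dominant spike at lag 7 indicates a seasonal period of 7.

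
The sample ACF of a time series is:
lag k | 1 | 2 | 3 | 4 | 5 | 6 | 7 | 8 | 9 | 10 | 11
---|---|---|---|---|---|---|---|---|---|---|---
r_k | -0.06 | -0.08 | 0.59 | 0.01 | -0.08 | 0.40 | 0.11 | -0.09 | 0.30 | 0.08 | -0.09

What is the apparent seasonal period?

3

The largest autocorrelation is r_3 = 0.59, with weaker echoes at lags 6 (0.40) and 9 (0.30); the remaining lags stay at or below 0.11.
The dominant spike at lag 3 indicates a seasonal period of 3.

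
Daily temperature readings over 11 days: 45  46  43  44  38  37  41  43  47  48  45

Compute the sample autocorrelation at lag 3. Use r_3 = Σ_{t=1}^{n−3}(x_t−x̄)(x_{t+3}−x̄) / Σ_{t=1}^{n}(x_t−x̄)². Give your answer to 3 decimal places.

-0.367

Mean x̄ = (45 + 46 + 43 + 44 + 38 + 37 + 41 + 43 + 47 + 48 + 45)/11 = 43.3636
Numerator Σ_{t=1}^{8}(x_t−x̄)(x_{t+3}−x̄) = -45.0331
Denominator Σ(x_t−x̄)² = 122.5455
r_3 = -45.0331 / 122.5455 = -0.367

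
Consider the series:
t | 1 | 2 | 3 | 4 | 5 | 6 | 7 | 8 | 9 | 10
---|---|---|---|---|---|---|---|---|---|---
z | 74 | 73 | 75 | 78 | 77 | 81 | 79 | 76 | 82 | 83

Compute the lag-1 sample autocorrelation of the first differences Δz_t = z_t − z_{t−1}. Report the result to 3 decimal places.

First differences Δz: -1, 2, 3, -1, 4, -2, -3, 6, 1
Mean of differences = 1.0000
Numerator Σ(Δz_t−Δz̄)(Δz_{t+1}−Δz̄) = -27.0000
Denominator Σ(Δz_t−Δz̄)² = 72.0000
r_1(Δz) = -27.0000 / 72.0000 = -0.375

-0.375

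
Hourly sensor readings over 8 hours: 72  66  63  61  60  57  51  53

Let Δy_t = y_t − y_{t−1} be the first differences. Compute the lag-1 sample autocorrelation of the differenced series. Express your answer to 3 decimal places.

-0.276

First differences Δy: -6, -3, -2, -1, -3, -6, 2
Mean of differences = -2.7143
Numerator Σ(Δy_t−Δȳ)(Δy_{t+1}−Δȳ) = -13.0816
Denominator Σ(Δy_t−Δȳ)² = 47.4286
r_1(Δy) = -13.0816 / 47.4286 = -0.276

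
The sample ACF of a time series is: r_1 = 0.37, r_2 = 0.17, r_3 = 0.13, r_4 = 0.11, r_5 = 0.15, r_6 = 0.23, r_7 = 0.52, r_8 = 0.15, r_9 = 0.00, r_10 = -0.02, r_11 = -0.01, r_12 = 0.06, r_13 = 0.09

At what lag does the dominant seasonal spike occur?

7

The largest autocorrelation is r_7 = 0.52; the remaining lags stay at or below 0.37. The elevated value at lag 1 (0.37), dropping to 0.17 at lag 2, reflects decaying short-term dependence rather than seasonality.
The dominant spike at lag 7 indicates a seasonal period of 7.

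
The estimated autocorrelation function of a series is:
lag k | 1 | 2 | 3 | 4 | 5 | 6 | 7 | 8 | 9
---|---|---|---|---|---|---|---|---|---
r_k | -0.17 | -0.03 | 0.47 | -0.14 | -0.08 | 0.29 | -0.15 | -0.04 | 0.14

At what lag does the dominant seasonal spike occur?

3

The largest autocorrelation is r_3 = 0.47, with a weaker echo at lag 6 (0.29); the remaining lags stay at or below 0.14.
The dominant spike at lag 3 indicates a seasonal period of 3.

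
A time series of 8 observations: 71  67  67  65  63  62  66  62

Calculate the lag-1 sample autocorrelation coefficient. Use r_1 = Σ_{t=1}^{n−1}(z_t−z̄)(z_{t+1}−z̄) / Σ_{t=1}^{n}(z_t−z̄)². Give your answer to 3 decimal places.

Mean z̄ = (71 + 67 + 67 + 65 + 63 + 62 + 66 + 62)/8 = 65.3750
Σ(z_t−z̄)(z_{t+1}−z̄) = (9.1406) + (2.6406) + (-0.6094) + (0.8906) + (8.0156) + (-2.1094) + (-2.1094) = 15.8594
Denominator Σ(z_t−z̄)² = 65.8750
r_1 = 15.8594 / 65.8750 = 0.241

0.241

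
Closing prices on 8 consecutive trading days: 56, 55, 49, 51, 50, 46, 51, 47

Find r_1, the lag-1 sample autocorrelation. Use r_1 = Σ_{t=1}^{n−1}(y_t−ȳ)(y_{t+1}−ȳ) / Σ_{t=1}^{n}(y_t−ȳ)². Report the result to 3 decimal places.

0.179

Mean ȳ = (56 + 55 + 49 + 51 + 50 + 46 + 51 + 47)/8 = 50.6250
Deviations from mean: 5.3750, 4.3750, -1.6250, 0.3750, -0.6250, -4.6250, 0.3750, -3.6250
Σ(y_t−ȳ)(y_{t+1}−ȳ) = (23.5156) + (-7.1094) + (-0.6094) + (-0.2344) + (2.8906) + (-1.7344) + (-1.3594) = 15.3594
Denominator Σ(y_t−ȳ)² = 85.8750
r_1 = 15.3594 / 85.8750 = 0.179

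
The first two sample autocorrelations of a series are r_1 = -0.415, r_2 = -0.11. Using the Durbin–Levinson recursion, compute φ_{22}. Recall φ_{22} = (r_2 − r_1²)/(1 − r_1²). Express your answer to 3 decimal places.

-0.341

φ_{22} = (r_2 − r_1²) / (1 − r_1²)
r_1² = (-0.415)² = 0.172225
Numerator = -0.11 − 0.1722 = -0.2822; denominator = 1 − 0.1722 = 0.8278
φ_{22} = -0.2822 / 0.8278 = -0.341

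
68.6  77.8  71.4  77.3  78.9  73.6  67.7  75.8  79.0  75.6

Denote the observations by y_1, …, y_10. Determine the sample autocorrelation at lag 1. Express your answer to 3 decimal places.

Mean ȳ = (68.6 + 77.8 + 71.4 + 77.3 + 78.9 + 73.6 + 67.7 + 75.8 + 79.0 + 75.6)/10 = 74.5700
Numerator Σ_{t=1}^{9}(y_t−ȳ)(y_{t+1}−ȳ) = -22.3299
Denominator Σ(y_t−ȳ)² = 152.6610
r_1 = -22.3299 / 152.6610 = -0.146

-0.146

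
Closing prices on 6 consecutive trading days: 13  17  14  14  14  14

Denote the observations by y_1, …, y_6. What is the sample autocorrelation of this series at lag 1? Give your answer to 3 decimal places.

-0.440

Mean ȳ = (13 + 17 + 14 + 14 + 14 + 14)/6 = 14.3333
Deviations from mean: -1.3333, 2.6667, -0.3333, -0.3333, -0.3333, -0.3333
Numerator Σ_{t=1}^{5}(y_t−ȳ)(y_{t+1}−ȳ) = -4.1111
Denominator Σ(y_t−ȳ)² = 9.3333
r_1 = -4.1111 / 9.3333 = -0.440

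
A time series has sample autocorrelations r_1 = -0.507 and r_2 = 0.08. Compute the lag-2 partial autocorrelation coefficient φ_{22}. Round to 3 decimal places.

-0.238

φ_{22} = (r_2 − r_1²) / (1 − r_1²)
r_1² = (-0.507)² = 0.257049
Numerator = 0.08 − 0.2570 = -0.1770; denominator = 1 − 0.2570 = 0.7430
φ_{22} = -0.1770 / 0.7430 = -0.238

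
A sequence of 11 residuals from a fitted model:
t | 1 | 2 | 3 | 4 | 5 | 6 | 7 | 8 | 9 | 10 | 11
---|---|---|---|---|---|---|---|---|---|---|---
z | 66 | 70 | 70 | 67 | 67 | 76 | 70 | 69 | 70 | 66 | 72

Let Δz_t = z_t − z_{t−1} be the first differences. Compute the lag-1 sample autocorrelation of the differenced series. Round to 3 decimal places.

First differences Δz: 4, 0, -3, 0, 9, -6, -1, 1, -4, 6
Mean of differences = 0.6000
Numerator Σ(Δz_t−Δz̄)(Δz_{t+1}−Δz̄) = -74.9600
Denominator Σ(Δz_t−Δz̄)² = 192.4000
r_1(Δz) = -74.9600 / 192.4000 = -0.390

-0.390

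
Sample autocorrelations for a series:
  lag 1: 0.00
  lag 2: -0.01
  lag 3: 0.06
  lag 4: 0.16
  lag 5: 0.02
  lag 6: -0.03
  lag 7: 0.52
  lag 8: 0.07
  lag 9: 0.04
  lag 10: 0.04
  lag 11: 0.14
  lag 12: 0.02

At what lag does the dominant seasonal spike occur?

7

The largest autocorrelation is r_7 = 0.52; the remaining lags stay at or below 0.16.
The dominant spike at lag 7 indicates a seasonal period of 7.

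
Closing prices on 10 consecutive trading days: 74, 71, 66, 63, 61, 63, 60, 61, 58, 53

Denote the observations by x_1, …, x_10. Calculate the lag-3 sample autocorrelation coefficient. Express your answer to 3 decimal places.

0.054

Mean x̄ = (74 + 71 + 66 + 63 + 61 + 63 + 60 + 61 + 58 + 53)/10 = 63.0000
Numerator Σ_{t=1}^{7}(x_t−x̄)(x_{t+3}−x̄) = 18.0000
Denominator Σ(x_t−x̄)² = 336.0000
r_3 = 18.0000 / 336.0000 = 0.054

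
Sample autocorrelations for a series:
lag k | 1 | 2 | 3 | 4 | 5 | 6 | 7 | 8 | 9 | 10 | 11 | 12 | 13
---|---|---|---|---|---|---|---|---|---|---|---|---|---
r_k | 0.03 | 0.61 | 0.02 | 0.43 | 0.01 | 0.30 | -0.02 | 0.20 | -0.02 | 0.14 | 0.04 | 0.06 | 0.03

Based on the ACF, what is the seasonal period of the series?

2

The largest autocorrelation is r_2 = 0.61, with weaker echoes at lags 4 (0.43), 6 (0.30) and 8 (0.20); the remaining lags stay at or below 0.14.
The dominant spike at lag 2 indicates a seasonal period of 2.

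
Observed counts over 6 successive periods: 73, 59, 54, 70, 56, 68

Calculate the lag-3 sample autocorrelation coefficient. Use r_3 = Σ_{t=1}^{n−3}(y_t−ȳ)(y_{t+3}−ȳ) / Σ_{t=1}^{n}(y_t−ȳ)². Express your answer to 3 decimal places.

0.165

Mean ȳ = (73 + 59 + 54 + 70 + 56 + 68)/6 = 63.3333
Deviations from mean: 9.6667, -4.3333, -9.3333, 6.6667, -7.3333, 4.6667
Numerator Σ_{t=1}^{3}(y_t−ȳ)(y_{t+3}−ȳ) = 52.6667
Denominator Σ(y_t−ȳ)² = 319.3333
r_3 = 52.6667 / 319.3333 = 0.165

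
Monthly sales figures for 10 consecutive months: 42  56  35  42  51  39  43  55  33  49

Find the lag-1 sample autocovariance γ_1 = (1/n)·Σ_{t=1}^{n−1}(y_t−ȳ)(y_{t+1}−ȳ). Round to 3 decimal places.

Mean ȳ = (42 + 56 + 35 + 42 + 51 + 39 + 43 + 55 + 33 + 49)/10 = 44.5000
Σ_{t=1}^{9}(y_t−ȳ)(y_{t+1}−ȳ) = -346.2500
γ_1 = -346.2500 / 10 = -34.625

-34.625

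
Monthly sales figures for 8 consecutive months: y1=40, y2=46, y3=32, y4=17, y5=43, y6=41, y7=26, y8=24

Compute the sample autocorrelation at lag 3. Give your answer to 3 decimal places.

Mean ȳ = (40 + 46 + 32 + 17 + 43 + 41 + 26 + 24)/8 = 33.6250
Numerator Σ_{t=1}^{5}(y_t−ȳ)(y_{t+3}−ȳ) = 34.5781
Denominator Σ(y_t−ȳ)² = 765.8750
r_3 = 34.5781 / 765.8750 = 0.045

0.045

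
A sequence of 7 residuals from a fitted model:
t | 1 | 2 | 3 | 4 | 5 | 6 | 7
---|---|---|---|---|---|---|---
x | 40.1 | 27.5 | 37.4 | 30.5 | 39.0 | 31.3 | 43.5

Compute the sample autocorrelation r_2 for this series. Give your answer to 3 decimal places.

0.503

Mean x̄ = (40.1 + 27.5 + 37.4 + 30.5 + 39.0 + 31.3 + 43.5)/7 = 35.6143
Deviations from mean: 4.4857, -8.1143, 1.7857, -5.1143, 3.3857, -4.3143, 7.8857
Σ(x_t−x̄)(x_{t+2}−x̄) = (8.0102) + (41.4988) + (6.0459) + (22.0645) + (26.6988) = 104.3182
Denominator Σ(x_t−x̄)² = 207.5686
r_2 = 104.3182 / 207.5686 = 0.503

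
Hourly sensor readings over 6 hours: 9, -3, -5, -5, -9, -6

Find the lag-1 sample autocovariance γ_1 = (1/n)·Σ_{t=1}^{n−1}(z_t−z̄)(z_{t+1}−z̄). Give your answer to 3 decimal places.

5.384

Mean z̄ = (9 − 3 − 5 − 5 − 9 − 6)/6 = -3.1667
Σ_{t=1}^{5}(z_t−z̄)(z_{t+1}−z̄) = 32.3056
γ_1 = 32.3056 / 6 = 5.384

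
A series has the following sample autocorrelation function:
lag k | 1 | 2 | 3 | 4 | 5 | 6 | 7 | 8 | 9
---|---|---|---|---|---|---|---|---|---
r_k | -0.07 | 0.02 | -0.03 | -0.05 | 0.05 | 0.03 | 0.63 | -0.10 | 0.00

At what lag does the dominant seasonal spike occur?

The largest autocorrelation is r_7 = 0.63; the remaining lags stay at or below 0.05.
The dominant spike at lag 7 indicates a seasonal period of 7.

7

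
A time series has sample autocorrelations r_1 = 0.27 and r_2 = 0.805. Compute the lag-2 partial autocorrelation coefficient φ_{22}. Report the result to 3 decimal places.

φ_{22} = (r_2 − r_1²) / (1 − r_1²)
r_1² = (0.27)² = 0.0729
Numerator = 0.805 − 0.0729 = 0.7321; denominator = 1 − 0.0729 = 0.9271
φ_{22} = 0.7321 / 0.9271 = 0.790

0.790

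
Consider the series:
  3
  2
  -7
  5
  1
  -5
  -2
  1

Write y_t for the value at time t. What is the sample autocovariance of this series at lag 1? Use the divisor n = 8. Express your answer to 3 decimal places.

-4.570

Mean ȳ = (3 + 2 − 7 + 5 + 1 − 5 − 2 + 1)/8 = -0.2500
Σ_{t=1}^{7}(y_t−ȳ)(y_{t+1}−ȳ) = -36.5625
γ_1 = -36.5625 / 8 = -4.570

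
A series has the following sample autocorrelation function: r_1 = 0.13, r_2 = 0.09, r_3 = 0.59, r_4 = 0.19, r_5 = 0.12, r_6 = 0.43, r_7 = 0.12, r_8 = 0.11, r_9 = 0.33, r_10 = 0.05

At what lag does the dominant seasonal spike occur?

3

The largest autocorrelation is r_3 = 0.59, with weaker echoes at lags 6 (0.43) and 9 (0.33); the remaining lags stay at or below 0.19.
The dominant spike at lag 3 indicates a seasonal period of 3.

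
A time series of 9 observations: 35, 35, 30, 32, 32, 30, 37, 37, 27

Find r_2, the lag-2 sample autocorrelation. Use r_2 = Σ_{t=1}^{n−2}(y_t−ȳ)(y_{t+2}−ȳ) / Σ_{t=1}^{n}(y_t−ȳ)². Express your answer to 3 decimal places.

Mean ȳ = (35 + 35 + 30 + 32 + 32 + 30 + 37 + 37 + 27)/9 = 32.7778
Σ(y_t−ȳ)(y_{t+2}−ȳ) = (-6.1728) + (-1.7284) + (2.1605) + (2.1605) + (-3.2840) + (-11.7284) + (-24.3951) = -42.9877
Denominator Σ(y_t−ȳ)² = 95.5556
r_2 = -42.9877 / 95.5556 = -0.450

-0.450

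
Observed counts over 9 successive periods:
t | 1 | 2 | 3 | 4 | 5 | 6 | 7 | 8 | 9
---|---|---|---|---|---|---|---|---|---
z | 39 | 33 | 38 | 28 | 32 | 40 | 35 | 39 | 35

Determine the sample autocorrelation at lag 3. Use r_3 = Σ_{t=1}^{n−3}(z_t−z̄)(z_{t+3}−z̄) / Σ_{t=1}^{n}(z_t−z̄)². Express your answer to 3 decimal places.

Mean z̄ = (39 + 33 + 38 + 28 + 32 + 40 + 35 + 39 + 35)/9 = 35.4444
Σ(z_t−z̄)(z_{t+3}−z̄) = (-26.4691) + (8.4198) + (11.6420) + (3.3086) + (-12.2469) + (-2.0247) = -17.3704
Denominator Σ(z_t−z̄)² = 126.2222
r_3 = -17.3704 / 126.2222 = -0.138

-0.138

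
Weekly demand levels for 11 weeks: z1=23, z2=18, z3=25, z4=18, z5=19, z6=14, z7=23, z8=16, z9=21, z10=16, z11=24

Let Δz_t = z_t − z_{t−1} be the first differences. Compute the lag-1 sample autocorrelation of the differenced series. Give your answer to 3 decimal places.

-0.773

First differences Δz: -5, 7, -7, 1, -5, 9, -7, 5, -5, 8
Mean of differences = 0.1000
Numerator Σ(Δz_t−Δz̄)(Δz_{t+1}−Δz̄) = -303.8100
Denominator Σ(Δz_t−Δz̄)² = 392.9000
r_1(Δz) = -303.8100 / 392.9000 = -0.773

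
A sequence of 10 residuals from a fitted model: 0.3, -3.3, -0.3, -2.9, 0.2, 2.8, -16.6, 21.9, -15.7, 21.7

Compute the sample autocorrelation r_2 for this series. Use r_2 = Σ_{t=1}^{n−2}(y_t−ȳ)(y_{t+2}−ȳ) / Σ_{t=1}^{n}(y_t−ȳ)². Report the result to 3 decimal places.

0.529

Mean ȳ = (0.3 − 3.3 − 0.3 − 2.9 + 0.2 + 2.8 − 16.6 + 21.9 − 15.7 + 21.7)/10 = 0.8100
Numerator Σ_{t=1}^{8}(y_t−ȳ)(y_{t+2}−ȳ) = 789.7068
Denominator Σ(y_t−ȳ)² = 1493.3490
r_2 = 789.7068 / 1493.3490 = 0.529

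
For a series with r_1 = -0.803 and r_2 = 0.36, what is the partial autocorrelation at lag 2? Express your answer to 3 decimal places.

φ_{22} = (r_2 − r_1²) / (1 − r_1²)
r_1² = (-0.803)² = 0.644809
Numerator = 0.36 − 0.6448 = -0.2848; denominator = 1 − 0.6448 = 0.3552
φ_{22} = -0.2848 / 0.3552 = -0.802

-0.802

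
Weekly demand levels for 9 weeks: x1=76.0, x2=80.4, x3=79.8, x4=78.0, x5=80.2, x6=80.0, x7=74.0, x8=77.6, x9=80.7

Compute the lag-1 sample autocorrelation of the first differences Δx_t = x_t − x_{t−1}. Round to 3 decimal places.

First differences Δx: 4.4, -0.6, -1.8, 2.2, -0.2, -6.0, 3.6, 3.1
Mean of differences = 0.5875
Numerator Σ(Δx_t−Δx̄)(Δx_{t+1}−Δx̄) = -13.9002
Denominator Σ(Δx_t−Δx̄)² = 83.6488
r_1(Δx) = -13.9002 / 83.6488 = -0.166

-0.166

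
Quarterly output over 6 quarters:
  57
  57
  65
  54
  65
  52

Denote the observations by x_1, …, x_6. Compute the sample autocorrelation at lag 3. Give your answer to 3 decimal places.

-0.300

Mean x̄ = (57 + 57 + 65 + 54 + 65 + 52)/6 = 58.3333
Deviations from mean: -1.3333, -1.3333, 6.6667, -4.3333, 6.6667, -6.3333
Numerator Σ_{t=1}^{3}(x_t−x̄)(x_{t+3}−x̄) = -45.3333
Denominator Σ(x_t−x̄)² = 151.3333
r_3 = -45.3333 / 151.3333 = -0.300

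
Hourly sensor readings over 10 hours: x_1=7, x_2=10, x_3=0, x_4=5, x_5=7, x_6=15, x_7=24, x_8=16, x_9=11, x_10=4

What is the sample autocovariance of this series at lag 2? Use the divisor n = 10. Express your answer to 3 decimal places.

Mean x̄ = (7 + 10 + 0 + 5 + 7 + 15 + 24 + 16 + 11 + 4)/10 = 9.9000
Σ_{t=1}^{8}(x_t−x̄)(x_{t+2}−x̄) = 1.6800
γ_2 = 1.6800 / 10 = 0.168

0.168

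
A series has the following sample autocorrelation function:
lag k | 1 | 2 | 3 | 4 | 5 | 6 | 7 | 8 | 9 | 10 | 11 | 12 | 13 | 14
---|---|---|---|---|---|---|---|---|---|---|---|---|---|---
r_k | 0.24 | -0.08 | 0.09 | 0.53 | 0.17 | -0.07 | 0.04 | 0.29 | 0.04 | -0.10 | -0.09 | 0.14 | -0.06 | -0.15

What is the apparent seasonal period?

4

The largest autocorrelation is r_4 = 0.53, with a weaker echo at lag 8 (0.29); the remaining lags stay at or below 0.24.
The dominant spike at lag 4 indicates a seasonal period of 4.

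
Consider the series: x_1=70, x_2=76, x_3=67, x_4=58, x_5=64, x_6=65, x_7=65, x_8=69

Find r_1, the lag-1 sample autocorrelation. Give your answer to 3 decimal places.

Mean x̄ = (70 + 76 + 67 + 58 + 64 + 65 + 65 + 69)/8 = 66.7500
Deviations from mean: 3.2500, 9.2500, 0.2500, -8.7500, -2.7500, -1.7500, -1.7500, 2.2500
Numerator Σ_{t=1}^{7}(x_t−x̄)(x_{t+1}−x̄) = 58.1875
Denominator Σ(x_t−x̄)² = 191.5000
r_1 = 58.1875 / 191.5000 = 0.304

0.304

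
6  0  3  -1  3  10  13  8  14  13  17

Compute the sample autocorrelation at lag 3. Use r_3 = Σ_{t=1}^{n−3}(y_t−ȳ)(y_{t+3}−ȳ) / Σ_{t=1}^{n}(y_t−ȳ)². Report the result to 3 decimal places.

0.105

Mean ȳ = (6 + 0 + 3 − 1 + 3 + 10 + 13 + 8 + 14 + 13 + 17)/11 = 7.8182
Numerator Σ_{t=1}^{8}(y_t−ȳ)(y_{t+3}−ȳ) = 38.6281
Denominator Σ(y_t−ȳ)² = 369.6364
r_3 = 38.6281 / 369.6364 = 0.105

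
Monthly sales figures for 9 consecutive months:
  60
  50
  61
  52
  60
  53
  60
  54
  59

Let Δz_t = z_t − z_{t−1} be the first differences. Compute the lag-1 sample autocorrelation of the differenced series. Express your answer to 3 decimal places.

First differences Δz: -10, 11, -9, 8, -7, 7, -6, 5
Mean of differences = -0.1250
Numerator Σ(Δz_t−Δz̄)(Δz_{t+1}−Δz̄) = -457.5156
Denominator Σ(Δz_t−Δz̄)² = 524.8750
r_1(Δz) = -457.5156 / 524.8750 = -0.872

-0.872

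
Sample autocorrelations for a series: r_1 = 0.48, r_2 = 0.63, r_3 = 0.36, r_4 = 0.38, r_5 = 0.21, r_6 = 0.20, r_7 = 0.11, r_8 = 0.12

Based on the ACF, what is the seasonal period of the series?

2

The largest autocorrelation is r_2 = 0.63; the remaining lags stay at or below 0.48.
The dominant spike at lag 2 indicates a seasonal period of 2.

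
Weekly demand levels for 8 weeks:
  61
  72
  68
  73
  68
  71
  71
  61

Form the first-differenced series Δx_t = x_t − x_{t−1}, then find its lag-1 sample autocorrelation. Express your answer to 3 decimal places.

-0.351

First differences Δx: 11, -4, 5, -5, 3, 0, -10
Mean of differences = 0.0000
Numerator Σ(Δx_t−Δx̄)(Δx_{t+1}−Δx̄) = -104.0000
Denominator Σ(Δx_t−Δx̄)² = 296.0000
r_1(Δx) = -104.0000 / 296.0000 = -0.351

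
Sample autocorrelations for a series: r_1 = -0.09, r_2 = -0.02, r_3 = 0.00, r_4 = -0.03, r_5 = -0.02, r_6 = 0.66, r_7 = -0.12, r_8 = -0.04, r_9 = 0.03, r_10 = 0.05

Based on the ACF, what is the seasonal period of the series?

6

The largest autocorrelation is r_6 = 0.66; the remaining lags stay at or below 0.05.
The dominant spike at lag 6 indicates a seasonal period of 6.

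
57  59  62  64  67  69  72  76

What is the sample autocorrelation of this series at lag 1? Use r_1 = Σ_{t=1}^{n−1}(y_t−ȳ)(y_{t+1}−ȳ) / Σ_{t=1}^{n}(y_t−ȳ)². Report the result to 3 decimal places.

Mean ȳ = (57 + 59 + 62 + 64 + 67 + 69 + 72 + 76)/8 = 65.7500
Deviations from mean: -8.7500, -6.7500, -3.7500, -1.7500, 1.2500, 3.2500, 6.2500, 10.2500
Σ(y_t−ȳ)(y_{t+1}−ȳ) = (59.0625) + (25.3125) + (6.5625) + (-2.1875) + (4.0625) + (20.3125) + (64.0625) = 177.1875
Denominator Σ(y_t−ȳ)² = 295.5000
r_1 = 177.1875 / 295.5000 = 0.600

0.600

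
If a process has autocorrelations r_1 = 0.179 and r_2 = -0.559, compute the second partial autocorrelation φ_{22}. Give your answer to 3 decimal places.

φ_{22} = (r_2 − r_1²) / (1 − r_1²)
r_1² = (0.179)² = 0.032041
Numerator = -0.559 − 0.0320 = -0.5910; denominator = 1 − 0.0320 = 0.9680
φ_{22} = -0.5910 / 0.9680 = -0.611

-0.611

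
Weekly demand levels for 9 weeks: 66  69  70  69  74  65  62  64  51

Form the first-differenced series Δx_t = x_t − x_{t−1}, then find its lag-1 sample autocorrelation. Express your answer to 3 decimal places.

First differences Δx: 3, 1, -1, 5, -9, -3, 2, -13
Mean of differences = -1.8750
Numerator Σ(Δx_t−Δx̄)(Δx_{t+1}−Δx̄) = -65.8906
Denominator Σ(Δx_t−Δx̄)² = 270.8750
r_1(Δx) = -65.8906 / 270.8750 = -0.243

-0.243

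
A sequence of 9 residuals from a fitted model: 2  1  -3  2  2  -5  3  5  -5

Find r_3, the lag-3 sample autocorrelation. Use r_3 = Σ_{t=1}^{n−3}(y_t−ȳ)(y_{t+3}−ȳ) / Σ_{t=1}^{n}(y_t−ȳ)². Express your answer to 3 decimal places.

0.588

Mean ȳ = (2 + 1 − 3 + 2 + 2 − 5 + 3 + 5 − 5)/9 = 0.2222
Σ(y_t−ȳ)(y_{t+3}−ȳ) = (3.1605) + (1.3827) + (16.8272) + (4.9383) + (8.4938) + (27.2716) = 62.0741
Denominator Σ(y_t−ȳ)² = 105.5556
r_3 = 62.0741 / 105.5556 = 0.588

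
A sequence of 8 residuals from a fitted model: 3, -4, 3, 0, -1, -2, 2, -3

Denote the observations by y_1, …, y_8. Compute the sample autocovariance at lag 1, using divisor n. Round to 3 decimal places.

-4.070

Mean ȳ = (3 − 4 + 3 + 0 − 1 − 2 + 2 − 3)/8 = -0.2500
Deviations: 3.2500, -3.7500, 3.2500, 0.2500, -0.7500, -1.7500, 2.2500, -2.7500
Σ_{t=1}^{7}(y_t−ȳ)(y_{t+1}−ȳ) = -32.5625
γ_1 = -32.5625 / 8 = -4.070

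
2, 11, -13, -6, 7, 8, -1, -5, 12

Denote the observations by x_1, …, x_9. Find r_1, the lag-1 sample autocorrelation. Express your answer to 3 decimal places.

-0.164

Mean x̄ = (2 + 11 − 13 − 6 + 7 + 8 − 1 − 5 + 12)/9 = 1.6667
Numerator Σ_{t=1}^{8}(x_t−x̄)(x_{t+1}−x̄) = -96.4444
Denominator Σ(x_t−x̄)² = 588.0000
r_1 = -96.4444 / 588.0000 = -0.164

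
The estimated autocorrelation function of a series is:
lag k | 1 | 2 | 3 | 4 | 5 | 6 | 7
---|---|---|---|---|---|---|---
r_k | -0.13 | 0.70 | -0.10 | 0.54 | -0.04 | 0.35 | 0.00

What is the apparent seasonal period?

2

The largest autocorrelation is r_2 = 0.70, with weaker echoes at lags 4 (0.54) and 6 (0.35); the remaining lags stay at or below 0.00.
The dominant spike at lag 2 indicates a seasonal period of 2.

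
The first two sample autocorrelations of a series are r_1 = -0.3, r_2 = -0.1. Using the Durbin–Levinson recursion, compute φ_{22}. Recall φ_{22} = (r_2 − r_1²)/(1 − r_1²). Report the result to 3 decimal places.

-0.209

φ_{22} = (r_2 − r_1²) / (1 − r_1²)
r_1² = (-0.3)² = 0.09
Numerator = -0.1 − 0.0900 = -0.1900; denominator = 1 − 0.0900 = 0.9100
φ_{22} = -0.1900 / 0.9100 = -0.209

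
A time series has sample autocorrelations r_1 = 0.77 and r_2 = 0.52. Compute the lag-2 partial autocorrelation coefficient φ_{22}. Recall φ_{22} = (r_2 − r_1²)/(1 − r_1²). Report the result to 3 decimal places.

-0.179

φ_{22} = (r_2 − r_1²) / (1 − r_1²)
r_1² = (0.77)² = 0.5929
Numerator = 0.52 − 0.5929 = -0.0729; denominator = 1 − 0.5929 = 0.4071
φ_{22} = -0.0729 / 0.4071 = -0.179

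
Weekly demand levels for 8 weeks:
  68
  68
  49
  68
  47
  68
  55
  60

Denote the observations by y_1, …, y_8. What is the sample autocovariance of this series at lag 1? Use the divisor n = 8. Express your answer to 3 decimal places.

Mean ȳ = (68 + 68 + 49 + 68 + 47 + 68 + 55 + 60)/8 = 60.3750
Σ_{t=1}^{7}(y_t−ȳ)(y_{t+1}−ȳ) = -358.2656
γ_1 = -358.2656 / 8 = -44.783

-44.783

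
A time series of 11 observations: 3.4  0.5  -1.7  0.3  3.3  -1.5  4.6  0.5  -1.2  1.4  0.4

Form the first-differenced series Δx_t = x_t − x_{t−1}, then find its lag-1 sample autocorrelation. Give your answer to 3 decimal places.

First differences Δx: -2.9, -2.2, 2.0, 3.0, -4.8, 6.1, -4.1, -1.7, 2.6, -1.0
Mean of differences = -0.3000
Numerator Σ(Δx_t−Δx̄)(Δx_{t+1}−Δx̄) = -60.5800
Denominator Σ(Δx_t−Δx̄)² = 113.0600
r_1(Δx) = -60.5800 / 113.0600 = -0.536

-0.536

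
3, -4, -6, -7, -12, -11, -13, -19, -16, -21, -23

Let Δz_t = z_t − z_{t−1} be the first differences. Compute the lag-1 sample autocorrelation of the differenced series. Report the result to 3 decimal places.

First differences Δz: -7, -2, -1, -5, 1, -2, -6, 3, -5, -2
Mean of differences = -2.6000
Numerator Σ(Δz_t−Δz̄)(Δz_{t+1}−Δz̄) = -47.9600
Denominator Σ(Δz_t−Δz̄)² = 90.4000
r_1(Δz) = -47.9600 / 90.4000 = -0.531

-0.531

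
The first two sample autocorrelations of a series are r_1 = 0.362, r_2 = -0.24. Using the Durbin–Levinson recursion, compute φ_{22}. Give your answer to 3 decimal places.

-0.427

φ_{22} = (r_2 − r_1²) / (1 − r_1²)
r_1² = (0.362)² = 0.131044
Numerator = -0.24 − 0.1310 = -0.3710; denominator = 1 − 0.1310 = 0.8690
φ_{22} = -0.3710 / 0.8690 = -0.427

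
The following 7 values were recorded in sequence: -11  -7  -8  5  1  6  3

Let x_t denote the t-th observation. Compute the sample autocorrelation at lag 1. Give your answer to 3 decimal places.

Mean x̄ = (-11 − 7 − 8 + 5 + 1 + 6 + 3)/7 = -1.5714
Deviations from mean: -9.4286, -5.4286, -6.4286, 6.5714, 2.5714, 7.5714, 4.5714
Numerator Σ_{t=1}^{6}(x_t−x̄)(x_{t+1}−x̄) = 114.8163
Denominator Σ(x_t−x̄)² = 287.7143
r_1 = 114.8163 / 287.7143 = 0.399

0.399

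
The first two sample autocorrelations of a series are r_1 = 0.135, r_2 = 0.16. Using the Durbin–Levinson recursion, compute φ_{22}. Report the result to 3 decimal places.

φ_{22} = (r_2 − r_1²) / (1 − r_1²)
r_1² = (0.135)² = 0.018225
Numerator = 0.16 − 0.0182 = 0.1418; denominator = 1 − 0.0182 = 0.9818
φ_{22} = 0.1418 / 0.9818 = 0.144

0.144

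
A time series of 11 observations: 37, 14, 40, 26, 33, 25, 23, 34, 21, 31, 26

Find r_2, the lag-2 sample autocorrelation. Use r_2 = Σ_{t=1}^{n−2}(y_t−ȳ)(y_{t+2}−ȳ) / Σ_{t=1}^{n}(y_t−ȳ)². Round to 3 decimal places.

Mean ȳ = (37 + 14 + 40 + 26 + 33 + 25 + 23 + 34 + 21 + 31 + 26)/11 = 28.1818
Numerator Σ_{t=1}^{9}(y_t−ȳ)(y_{t+2}−ȳ) = 224.8430
Denominator Σ(y_t−ȳ)² = 581.6364
r_2 = 224.8430 / 581.6364 = 0.387

0.387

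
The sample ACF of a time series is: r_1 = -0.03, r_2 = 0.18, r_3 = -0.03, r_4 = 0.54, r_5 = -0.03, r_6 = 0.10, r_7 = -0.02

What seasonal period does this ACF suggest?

4

The largest autocorrelation is r_4 = 0.54; the remaining lags stay at or below 0.18.
The dominant spike at lag 4 indicates a seasonal period of 4.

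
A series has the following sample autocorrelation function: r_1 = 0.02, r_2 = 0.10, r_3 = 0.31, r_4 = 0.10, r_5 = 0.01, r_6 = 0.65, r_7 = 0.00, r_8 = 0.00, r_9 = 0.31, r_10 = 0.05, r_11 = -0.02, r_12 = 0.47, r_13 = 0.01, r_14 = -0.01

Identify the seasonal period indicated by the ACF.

6

The largest autocorrelation is r_6 = 0.65, with a weaker echo at lag 12 (0.47); the remaining lags stay at or below 0.31.
The dominant spike at lag 6 indicates a seasonal period of 6.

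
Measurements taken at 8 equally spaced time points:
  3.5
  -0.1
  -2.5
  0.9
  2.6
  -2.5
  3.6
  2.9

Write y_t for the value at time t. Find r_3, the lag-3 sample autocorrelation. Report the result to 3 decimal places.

Mean ȳ = (3.5 − 0.1 − 2.5 + 0.9 + 2.6 − 2.5 + 3.6 + 2.9)/8 = 1.0500
Deviations from mean: 2.4500, -1.1500, -3.5500, -0.1500, 1.5500, -3.5500, 2.5500, 1.8500
Numerator Σ_{t=1}^{5}(y_t−ȳ)(y_{t+3}−ȳ) = 12.9375
Denominator Σ(y_t−ȳ)² = 44.8800
r_3 = 12.9375 / 44.8800 = 0.288

0.288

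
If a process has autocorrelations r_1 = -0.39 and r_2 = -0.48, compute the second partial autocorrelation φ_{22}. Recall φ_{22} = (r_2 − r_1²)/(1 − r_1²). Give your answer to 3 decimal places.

-0.745

φ_{22} = (r_2 − r_1²) / (1 − r_1²)
r_1² = (-0.39)² = 0.1521
Numerator = -0.48 − 0.1521 = -0.6321; denominator = 1 − 0.1521 = 0.8479
φ_{22} = -0.6321 / 0.8479 = -0.745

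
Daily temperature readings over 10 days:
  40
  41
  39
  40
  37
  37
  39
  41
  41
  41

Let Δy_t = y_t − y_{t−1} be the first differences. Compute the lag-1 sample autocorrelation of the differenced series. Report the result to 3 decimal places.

-0.132

First differences Δy: 1, -2, 1, -3, 0, 2, 2, 0, 0
Mean of differences = 0.1111
Numerator Σ(Δy_t−Δȳ)(Δy_{t+1}−Δȳ) = -3.0123
Denominator Σ(Δy_t−Δȳ)² = 22.8889
r_1(Δy) = -3.0123 / 22.8889 = -0.132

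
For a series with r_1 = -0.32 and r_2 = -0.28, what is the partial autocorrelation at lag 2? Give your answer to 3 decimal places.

-0.426

φ_{22} = (r_2 − r_1²) / (1 − r_1²)
r_1² = (-0.32)² = 0.1024
Numerator = -0.28 − 0.1024 = -0.3824; denominator = 1 − 0.1024 = 0.8976
φ_{22} = -0.3824 / 0.8976 = -0.426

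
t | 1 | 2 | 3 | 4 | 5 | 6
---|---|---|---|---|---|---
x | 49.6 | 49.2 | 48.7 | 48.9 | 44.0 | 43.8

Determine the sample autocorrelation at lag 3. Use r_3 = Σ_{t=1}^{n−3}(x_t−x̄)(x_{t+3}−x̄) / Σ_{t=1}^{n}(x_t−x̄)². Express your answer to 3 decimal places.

Mean x̄ = (49.6 + 49.2 + 48.7 + 48.9 + 44.0 + 43.8)/6 = 47.3667
Deviations from mean: 2.2333, 1.8333, 1.3333, 1.5333, -3.3667, -3.5667
Σ(x_t−x̄)(x_{t+3}−x̄) = (3.4244) + (-6.1722) + (-4.7556) = -7.5033
Denominator Σ(x_t−x̄)² = 36.5333
r_3 = -7.5033 / 36.5333 = -0.205

-0.205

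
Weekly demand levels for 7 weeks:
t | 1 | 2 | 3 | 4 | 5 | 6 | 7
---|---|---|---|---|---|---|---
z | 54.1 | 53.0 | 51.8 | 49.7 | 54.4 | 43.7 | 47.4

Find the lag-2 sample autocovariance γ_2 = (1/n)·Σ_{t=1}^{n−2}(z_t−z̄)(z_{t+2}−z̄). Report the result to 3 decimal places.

0.101

Mean z̄ = (54.1 + 53.0 + 51.8 + 49.7 + 54.4 + 43.7 + 47.4)/7 = 50.5857
Σ_{t=1}^{5}(z_t−z̄)(z_{t+2}−z̄) = 0.7082
γ_2 = 0.7082 / 7 = 0.101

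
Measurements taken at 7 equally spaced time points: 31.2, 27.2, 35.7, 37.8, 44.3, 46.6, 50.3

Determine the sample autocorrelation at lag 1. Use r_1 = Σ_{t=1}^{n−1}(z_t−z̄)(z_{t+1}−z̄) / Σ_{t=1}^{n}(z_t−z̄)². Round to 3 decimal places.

Mean z̄ = (31.2 + 27.2 + 35.7 + 37.8 + 44.3 + 46.6 + 50.3)/7 = 39.0143
Numerator Σ_{t=1}^{6}(z_t−z̄)(z_{t+1}−z̄) = 254.7884
Denominator Σ(z_t−z̄)² = 425.9486
r_1 = 254.7884 / 425.9486 = 0.598

0.598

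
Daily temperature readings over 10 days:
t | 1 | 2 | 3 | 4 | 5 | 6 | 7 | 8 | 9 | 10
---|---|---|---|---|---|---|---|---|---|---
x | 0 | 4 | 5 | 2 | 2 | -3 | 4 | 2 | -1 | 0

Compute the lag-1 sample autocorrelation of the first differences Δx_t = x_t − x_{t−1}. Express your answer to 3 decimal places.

-0.395

First differences Δx: 4, 1, -3, 0, -5, 7, -2, -3, 1
Mean of differences = 0.0000
Numerator Σ(Δx_t−Δx̄)(Δx_{t+1}−Δx̄) = -45.0000
Denominator Σ(Δx_t−Δx̄)² = 114.0000
r_1(Δx) = -45.0000 / 114.0000 = -0.395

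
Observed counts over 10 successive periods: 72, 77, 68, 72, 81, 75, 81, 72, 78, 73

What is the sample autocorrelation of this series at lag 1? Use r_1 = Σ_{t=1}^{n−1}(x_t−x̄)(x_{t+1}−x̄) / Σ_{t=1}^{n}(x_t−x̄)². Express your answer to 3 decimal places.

Mean x̄ = (72 + 77 + 68 + 72 + 81 + 75 + 81 + 72 + 78 + 73)/10 = 74.9000
Numerator Σ_{t=1}^{9}(x_t−x̄)(x_{t+1}−x̄) = -49.6100
Denominator Σ(x_t−x̄)² = 164.9000
r_1 = -49.6100 / 164.9000 = -0.301

-0.301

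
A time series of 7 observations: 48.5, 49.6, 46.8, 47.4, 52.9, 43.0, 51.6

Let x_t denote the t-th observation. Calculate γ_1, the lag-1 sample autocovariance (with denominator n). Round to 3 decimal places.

Mean x̄ = (48.5 + 49.6 + 46.8 + 47.4 + 52.9 + 43.0 + 51.6)/7 = 48.5429
Deviations: -0.0429, 1.0571, -1.7429, -1.1429, 4.3571, -5.5429, 3.0571
Σ_{t=1}^{6}(x_t−x̄)(x_{t+1}−x̄) = -45.9718
γ_1 = -45.9718 / 7 = -6.567

-6.567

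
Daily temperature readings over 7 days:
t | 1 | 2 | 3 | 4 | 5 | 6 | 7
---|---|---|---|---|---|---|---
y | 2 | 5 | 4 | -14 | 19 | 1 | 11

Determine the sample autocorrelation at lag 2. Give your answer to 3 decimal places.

0.230

Mean ȳ = (2 + 5 + 4 − 14 + 19 + 1 + 11)/7 = 4.0000
Deviations from mean: -2.0000, 1.0000, 0.0000, -18.0000, 15.0000, -3.0000, 7.0000
Σ(y_t−ȳ)(y_{t+2}−ȳ) = (0.0000) + (-18.0000) + (0.0000) + (54.0000) + (105.0000) = 141.0000
Denominator Σ(y_t−ȳ)² = 612.0000
r_2 = 141.0000 / 612.0000 = 0.230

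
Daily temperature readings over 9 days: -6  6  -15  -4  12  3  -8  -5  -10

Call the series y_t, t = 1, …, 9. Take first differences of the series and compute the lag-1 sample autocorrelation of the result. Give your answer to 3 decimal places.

-0.339

First differences Δy: 12, -21, 11, 16, -9, -11, 3, -5
Mean of differences = -0.5000
Numerator Σ(Δy_t−Δȳ)(Δy_{t+1}−Δȳ) = -405.7500
Denominator Σ(Δy_t−Δȳ)² = 1196.0000
r_1(Δy) = -405.7500 / 1196.0000 = -0.339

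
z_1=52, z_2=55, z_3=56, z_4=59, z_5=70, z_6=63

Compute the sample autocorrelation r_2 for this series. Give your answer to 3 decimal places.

Mean z̄ = (52 + 55 + 56 + 59 + 70 + 63)/6 = 59.1667
Deviations from mean: -7.1667, -4.1667, -3.1667, -0.1667, 10.8333, 3.8333
Σ(z_t−z̄)(z_{t+2}−z̄) = (22.6944) + (0.6944) + (-34.3056) + (-0.6389) = -11.5556
Denominator Σ(z_t−z̄)² = 210.8333
r_2 = -11.5556 / 210.8333 = -0.055

-0.055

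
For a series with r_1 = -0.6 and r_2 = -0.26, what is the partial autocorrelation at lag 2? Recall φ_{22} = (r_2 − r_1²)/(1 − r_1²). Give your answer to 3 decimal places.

-0.969

φ_{22} = (r_2 − r_1²) / (1 − r_1²)
r_1² = (-0.6)² = 0.36
Numerator = -0.26 − 0.3600 = -0.6200; denominator = 1 − 0.3600 = 0.6400
φ_{22} = -0.6200 / 0.6400 = -0.969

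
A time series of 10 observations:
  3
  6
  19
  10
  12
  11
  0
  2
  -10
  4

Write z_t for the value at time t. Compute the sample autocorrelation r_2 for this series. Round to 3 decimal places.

0.198

Mean z̄ = (3 + 6 + 19 + 10 + 12 + 11 + 0 + 2 − 10 + 4)/10 = 5.7000
Numerator Σ_{t=1}^{8}(z_t−z̄)(z_{t+2}−z̄) = 112.2200
Denominator Σ(z_t−z̄)² = 566.1000
r_2 = 112.2200 / 566.1000 = 0.198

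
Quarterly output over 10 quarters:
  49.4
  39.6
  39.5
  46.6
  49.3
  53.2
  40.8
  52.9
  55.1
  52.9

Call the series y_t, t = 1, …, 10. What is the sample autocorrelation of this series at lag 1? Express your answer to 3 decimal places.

0.224

Mean ȳ = (49.4 + 39.6 + 39.5 + 46.6 + 49.3 + 53.2 + 40.8 + 52.9 + 55.1 + 52.9)/10 = 47.9300
Numerator Σ_{t=1}^{9}(y_t−ȳ)(y_{t+1}−ȳ) = 72.8451
Denominator Σ(y_t−ȳ)² = 325.6810
r_1 = 72.8451 / 325.6810 = 0.224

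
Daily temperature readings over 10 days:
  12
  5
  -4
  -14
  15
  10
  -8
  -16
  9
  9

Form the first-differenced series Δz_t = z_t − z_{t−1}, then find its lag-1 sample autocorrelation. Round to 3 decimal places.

-0.117

First differences Δz: -7, -9, -10, 29, -5, -18, -8, 25, 0
Mean of differences = -0.3333
Numerator Σ(Δz_t−Δz̄)(Δz_{t+1}−Δz̄) = -246.7778
Denominator Σ(Δz_t−Δz̄)² = 2108.0000
r_1(Δz) = -246.7778 / 2108.0000 = -0.117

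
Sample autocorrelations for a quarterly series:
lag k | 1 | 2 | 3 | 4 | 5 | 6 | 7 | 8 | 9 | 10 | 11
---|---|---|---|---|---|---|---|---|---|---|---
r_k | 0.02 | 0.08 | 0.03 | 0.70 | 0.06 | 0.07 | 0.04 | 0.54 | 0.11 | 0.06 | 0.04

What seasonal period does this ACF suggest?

4

The largest autocorrelation is r_4 = 0.70, with a weaker echo at lag 8 (0.54); the remaining lags stay at or below 0.11.
The dominant spike at lag 4 indicates a seasonal period of 4.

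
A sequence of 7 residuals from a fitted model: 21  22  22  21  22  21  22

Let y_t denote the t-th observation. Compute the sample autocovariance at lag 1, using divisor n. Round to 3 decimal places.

Mean ȳ = (21 + 22 + 22 + 21 + 22 + 21 + 22)/7 = 21.5714
Deviations: -0.5714, 0.4286, 0.4286, -0.5714, 0.4286, -0.5714, 0.4286
Σ_{t=1}^{6}(y_t−ȳ)(y_{t+1}−ȳ) = -1.0408
γ_1 = -1.0408 / 7 = -0.149

-0.149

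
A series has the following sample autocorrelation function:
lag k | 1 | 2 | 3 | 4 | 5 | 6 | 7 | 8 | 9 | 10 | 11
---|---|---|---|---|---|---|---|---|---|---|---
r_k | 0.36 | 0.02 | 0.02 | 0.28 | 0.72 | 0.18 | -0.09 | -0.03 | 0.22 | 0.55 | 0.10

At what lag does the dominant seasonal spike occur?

The largest autocorrelation is r_5 = 0.72, with a weaker echo at lag 10 (0.55); the remaining lags stay at or below 0.36. The elevated value at lag 1 (0.36), dropping to 0.02 at lag 2, reflects decaying short-term dependence rather than seasonality.
The dominant spike at lag 5 indicates a seasonal period of 5.

5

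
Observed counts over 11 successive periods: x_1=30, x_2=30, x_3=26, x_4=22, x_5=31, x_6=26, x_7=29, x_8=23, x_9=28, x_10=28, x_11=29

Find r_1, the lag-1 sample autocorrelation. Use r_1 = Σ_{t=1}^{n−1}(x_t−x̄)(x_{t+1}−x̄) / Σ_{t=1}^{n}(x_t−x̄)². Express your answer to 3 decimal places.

-0.286

Mean x̄ = (30 + 30 + 26 + 22 + 31 + 26 + 29 + 23 + 28 + 28 + 29)/11 = 27.4545
Numerator Σ_{t=1}^{10}(x_t−x̄)(x_{t+1}−x̄) = -24.2066
Denominator Σ(x_t−x̄)² = 84.7273
r_1 = -24.2066 / 84.7273 = -0.286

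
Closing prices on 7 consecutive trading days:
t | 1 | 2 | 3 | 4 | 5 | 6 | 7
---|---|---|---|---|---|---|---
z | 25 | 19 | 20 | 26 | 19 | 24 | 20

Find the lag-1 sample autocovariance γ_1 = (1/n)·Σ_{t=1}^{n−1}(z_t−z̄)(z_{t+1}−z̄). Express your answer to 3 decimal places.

Mean z̄ = (25 + 19 + 20 + 26 + 19 + 24 + 20)/7 = 21.8571
Deviations: 3.1429, -2.8571, -1.8571, 4.1429, -2.8571, 2.1429, -1.8571
Σ_{t=1}^{6}(z_t−z̄)(z_{t+1}−z̄) = -33.3061
γ_1 = -33.3061 / 7 = -4.758

-4.758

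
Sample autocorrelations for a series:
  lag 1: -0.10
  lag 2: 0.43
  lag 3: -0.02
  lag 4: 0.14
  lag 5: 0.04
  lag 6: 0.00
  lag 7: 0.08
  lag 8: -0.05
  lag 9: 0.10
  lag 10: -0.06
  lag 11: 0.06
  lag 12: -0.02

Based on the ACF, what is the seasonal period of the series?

The largest autocorrelation is r_2 = 0.43; the remaining lags stay at or below 0.14.
The dominant spike at lag 2 indicates a seasonal period of 2.

2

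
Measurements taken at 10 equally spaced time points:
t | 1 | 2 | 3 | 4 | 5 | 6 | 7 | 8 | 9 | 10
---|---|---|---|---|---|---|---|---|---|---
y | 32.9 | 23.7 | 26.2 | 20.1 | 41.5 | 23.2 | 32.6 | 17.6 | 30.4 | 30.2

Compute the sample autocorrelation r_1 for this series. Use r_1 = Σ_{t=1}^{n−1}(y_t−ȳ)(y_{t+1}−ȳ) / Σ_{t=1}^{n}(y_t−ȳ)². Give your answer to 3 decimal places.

Mean ȳ = (32.9 + 23.7 + 26.2 + 20.1 + 41.5 + 23.2 + 32.6 + 17.6 + 30.4 + 30.2)/10 = 27.8400
Numerator Σ_{t=1}^{9}(y_t−ȳ)(y_{t+1}−ȳ) = -261.5776
Denominator Σ(y_t−ȳ)² = 453.1040
r_1 = -261.5776 / 453.1040 = -0.577

-0.577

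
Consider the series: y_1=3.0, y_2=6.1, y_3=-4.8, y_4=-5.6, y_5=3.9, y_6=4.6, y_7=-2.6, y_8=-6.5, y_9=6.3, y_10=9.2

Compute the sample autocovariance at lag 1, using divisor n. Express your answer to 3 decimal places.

3.020

Mean ȳ = (3.0 + 6.1 − 4.8 − 5.6 + 3.9 + 4.6 − 2.6 − 6.5 + 6.3 + 9.2)/10 = 1.3600
Σ_{t=1}^{9}(y_t−ȳ)(y_{t+1}−ȳ) = 30.1964
γ_1 = 30.1964 / 10 = 3.020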